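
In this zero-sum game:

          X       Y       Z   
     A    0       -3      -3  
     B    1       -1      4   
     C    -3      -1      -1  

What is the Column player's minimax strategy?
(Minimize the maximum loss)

Column should play Y, value = -1

Work:
Column player minimizes Row's maximum payoff:
Column X: max payoff to Row = 1
Column Y: max payoff to Row = -1
Column Z: max payoff to Row = 4
Minimum is -1, achieved by column Y.
Minimax strategy: Y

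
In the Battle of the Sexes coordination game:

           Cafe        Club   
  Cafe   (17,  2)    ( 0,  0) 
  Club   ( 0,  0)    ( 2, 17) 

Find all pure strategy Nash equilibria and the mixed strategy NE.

Pure NE: (Cafe, Cafe) and (Club, Club); Mixed NE: p = 0.8947, q = 0.1053

Work:
Check pure NE:
(Cafe, Cafe): (17, 2) - no unilateral deviation beneficial
(Club, Club): (2, 17) - no unilateral deviation beneficial
Mixed NE: P1 plays Cafe with p = 0.8947, P2 plays Cafe with q = 0.1053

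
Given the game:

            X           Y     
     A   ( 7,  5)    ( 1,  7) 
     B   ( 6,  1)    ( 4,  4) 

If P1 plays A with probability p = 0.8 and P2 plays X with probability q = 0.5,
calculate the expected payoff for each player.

E[P1] = 4.2, E[P2] = 5.3

Work:
E[P1] = p·q·π₁(A,X) + p·(1-q)·π₁(A,Y) + (1-p)·q·π₁(B,X) + (1-p)·(1-q)·π₁(B,Y)
= 0.8·0.5·7 + 0.8·0.5·1 + 0.2·0.5·6 + 0.2·0.5·4
= 4.2

E[P2] = 5.3 (similar calculation)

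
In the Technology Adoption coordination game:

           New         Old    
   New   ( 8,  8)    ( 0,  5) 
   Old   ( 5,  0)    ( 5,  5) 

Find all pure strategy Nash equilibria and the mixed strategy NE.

Pure NE: (New, New) and (Old, Old); Mixed NE: p = 0.625, q = 0.625

Work:
Check pure NE:
(New, New): (8, 8) - no unilateral deviation beneficial
(Old, Old): (5, 5) - no unilateral deviation beneficial
Mixed NE: P1 plays New with p = 0.625, P2 plays New with q = 0.625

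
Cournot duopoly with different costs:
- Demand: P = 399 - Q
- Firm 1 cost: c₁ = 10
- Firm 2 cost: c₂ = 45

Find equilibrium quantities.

q₁* = 141.33, q₂* = 106.33

Work:
Reaction: q₁ = (399 - 10 - q₂)/2
Reaction: q₂ = (399 - 45 - q₁)/2
Solve simultaneously:
q₁* = (399 - 2×10 + 45)/3 = 141.33
q₂* = (399 - 2×45 + 10)/3 = 106.33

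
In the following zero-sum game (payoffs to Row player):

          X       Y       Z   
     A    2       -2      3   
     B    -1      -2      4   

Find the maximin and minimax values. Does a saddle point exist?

Maximin = -2, Minimax = -2, Saddle: True

Work:
Row minimums: [-2, -2] → maximin = -2
Column maximums: [2, -2, 4] → minimax = -2
Saddle point exists! Game value = -2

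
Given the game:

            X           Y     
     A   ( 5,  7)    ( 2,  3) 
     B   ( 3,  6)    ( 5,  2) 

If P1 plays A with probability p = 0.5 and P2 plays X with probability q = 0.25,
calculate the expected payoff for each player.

E[P1] = 3.625, E[P2] = 3.5

Work:
E[P1] = p·q·π₁(A,X) + p·(1-q)·π₁(A,Y) + (1-p)·q·π₁(B,X) + (1-p)·(1-q)·π₁(B,Y)
= 0.5·0.25·5 + 0.5·0.75·2 + 0.5·0.25·3 + 0.5·0.75·5
= 3.625

E[P2] = 3.5 (similar calculation)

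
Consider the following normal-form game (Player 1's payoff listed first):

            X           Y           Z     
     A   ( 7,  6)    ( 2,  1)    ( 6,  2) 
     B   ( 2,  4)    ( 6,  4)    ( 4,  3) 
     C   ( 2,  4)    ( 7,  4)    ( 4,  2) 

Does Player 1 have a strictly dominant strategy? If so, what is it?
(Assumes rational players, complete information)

No strictly dominant strategy exists for Player 1

Work:
A strategy strictly dominates another if it gives a strictly higher payoff against every opponent action. Compare each pair of P1's strategies column-by-column:
  A vs B: [7 vs 2, 2 vs 6, 6 vs 4] → A does not strictly dominate B (column Y: 2 ≤ 6)
  A vs C: [7 vs 2, 2 vs 7, 6 vs 4] → A does not strictly dominate C (column Y: 2 ≤ 7)
  B vs A: [2 vs 7, 6 vs 2, 4 vs 6] → B does not strictly dominate A (column X: 2 ≤ 7)
  B vs C: [2 vs 2, 6 vs 7, 4 vs 4] → B does not strictly dominate C (column X: 2 ≤ 2)
  C vs A: [2 vs 7, 7 vs 2, 4 vs 6] → C does not strictly dominate A (column X: 2 ≤ 7)
  C vs B: [2 vs 2, 7 vs 6, 4 vs 4] → C does not strictly dominate B (column X: 2 ≤ 2)
No single strategy strictly dominates all others → no strictly dominant strategy.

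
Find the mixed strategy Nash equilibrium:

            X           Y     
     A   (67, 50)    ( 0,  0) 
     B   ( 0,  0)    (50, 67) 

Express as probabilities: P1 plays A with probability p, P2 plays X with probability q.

p = 0.5726, q = 0.4274

Work:
Find probabilities that make opponent indifferent:
P2 chooses q to make P1 indifferent between A and B
P1 chooses p to make P2 indifferent between X and Y
Mixed NE: P1 plays (A: 0.5726, B: 0.4274), P2 plays (X: 0.4274, Y: 0.5726)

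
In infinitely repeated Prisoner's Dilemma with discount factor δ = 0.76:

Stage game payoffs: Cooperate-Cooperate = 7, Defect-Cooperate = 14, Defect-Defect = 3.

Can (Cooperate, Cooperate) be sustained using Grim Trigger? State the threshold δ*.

δ* = 0.6364; since δ = 0.76 ≥ 0.6364, cooperation can be sustained

Work:
For Grim Trigger:
Cooperate forever: 7/(1-δ)
Defect then punished: 14 + 3·δ/(1-δ)
Need: 7/(1-δ) ≥ 14 + 3·δ/(1-δ)
Solving: δ ≥ (T-R)/(T-P) = (14-7)/(14-3) = 0.6364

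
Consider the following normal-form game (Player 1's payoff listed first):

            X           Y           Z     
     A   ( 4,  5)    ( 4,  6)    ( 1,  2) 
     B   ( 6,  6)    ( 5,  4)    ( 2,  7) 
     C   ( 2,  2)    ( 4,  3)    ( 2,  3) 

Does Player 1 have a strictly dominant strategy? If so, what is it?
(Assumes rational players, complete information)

No strictly dominant strategy exists for Player 1

Work:
A strategy strictly dominates another if it gives a strictly higher payoff against every opponent action. Compare each pair of P1's strategies column-by-column:
  A vs B: [4 vs 6, 4 vs 5, 1 vs 2] → A does not strictly dominate B (column X: 4 ≤ 6)
  A vs C: [4 vs 2, 4 vs 4, 1 vs 2] → A does not strictly dominate C (column Y: 4 ≤ 4)
  B vs A: [6 vs 4, 5 vs 4, 2 vs 1] → B strictly dominates A
  B vs C: [6 vs 2, 5 vs 4, 2 vs 2] → B does not strictly dominate C (column Z: 2 ≤ 2)
  C vs A: [2 vs 4, 4 vs 4, 2 vs 1] → C does not strictly dominate A (column X: 2 ≤ 4)
  C vs B: [2 vs 6, 4 vs 5, 2 vs 2] → C does not strictly dominate B (column X: 2 ≤ 6)
No single strategy strictly dominates all others → no strictly dominant strategy.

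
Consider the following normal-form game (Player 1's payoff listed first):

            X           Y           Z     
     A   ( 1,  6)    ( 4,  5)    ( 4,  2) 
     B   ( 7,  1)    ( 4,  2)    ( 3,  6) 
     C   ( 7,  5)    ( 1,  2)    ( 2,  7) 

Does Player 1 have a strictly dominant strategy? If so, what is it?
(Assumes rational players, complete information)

No strictly dominant strategy exists for Player 1

Work:
A strategy strictly dominates another if it gives a strictly higher payoff against every opponent action. Compare each pair of P1's strategies column-by-column:
  A vs B: [1 vs 7, 4 vs 4, 4 vs 3] → A does not strictly dominate B (column X: 1 ≤ 7)
  A vs C: [1 vs 7, 4 vs 1, 4 vs 2] → A does not strictly dominate C (column X: 1 ≤ 7)
  B vs A: [7 vs 1, 4 vs 4, 3 vs 4] → B does not strictly dominate A (column Y: 4 ≤ 4)
  B vs C: [7 vs 7, 4 vs 1, 3 vs 2] → B does not strictly dominate C (column X: 7 ≤ 7)
  C vs A: [7 vs 1, 1 vs 4, 2 vs 4] → C does not strictly dominate A (column Y: 1 ≤ 4)
  C vs B: [7 vs 7, 1 vs 4, 2 vs 3] → C does not strictly dominate B (column X: 7 ≤ 7)
No single strategy strictly dominates all others → no strictly dominant strategy.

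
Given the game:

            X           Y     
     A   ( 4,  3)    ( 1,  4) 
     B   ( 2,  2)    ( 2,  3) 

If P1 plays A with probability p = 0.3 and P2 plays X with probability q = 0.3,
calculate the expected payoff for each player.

E[P1] = 1.97, E[P2] = 3.0

Work:
E[P1] = p·q·π₁(A,X) + p·(1-q)·π₁(A,Y) + (1-p)·q·π₁(B,X) + (1-p)·(1-q)·π₁(B,Y)
= 0.3·0.3·4 + 0.3·0.7·1 + 0.7·0.3·2 + 0.7·0.7·2
= 1.97

E[P2] = 3.0 (similar calculation)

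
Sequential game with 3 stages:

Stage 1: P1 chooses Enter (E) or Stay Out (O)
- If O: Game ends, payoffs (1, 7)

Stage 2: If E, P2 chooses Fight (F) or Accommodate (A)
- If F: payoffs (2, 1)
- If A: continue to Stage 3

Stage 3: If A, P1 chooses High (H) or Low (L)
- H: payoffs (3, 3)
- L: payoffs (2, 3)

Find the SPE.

SPE: (E, A, H); Outcome (3, 3)

Work:
Stage 3: P1 chooses H (3 vs 2)
Stage 2: P2: F->1, A->3 (anticipating H). Choose A
Stage 1: P1: O->1, E->3 (anticipating A, H). Choose E
SPE path: E -> A -> H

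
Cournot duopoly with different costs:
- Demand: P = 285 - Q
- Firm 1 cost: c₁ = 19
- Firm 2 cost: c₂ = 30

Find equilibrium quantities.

q₁* = 92.33, q₂* = 81.33

Work:
Reaction: q₁ = (285 - 19 - q₂)/2
Reaction: q₂ = (285 - 30 - q₁)/2
Solve simultaneously:
q₁* = (285 - 2×19 + 30)/3 = 92.33
q₂* = (285 - 2×30 + 19)/3 = 81.33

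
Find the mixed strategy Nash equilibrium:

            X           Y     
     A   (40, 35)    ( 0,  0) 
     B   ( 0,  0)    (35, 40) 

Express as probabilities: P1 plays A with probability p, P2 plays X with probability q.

p = 0.5333, q = 0.4667

Work:
Find probabilities that make opponent indifferent:
P2 chooses q to make P1 indifferent between A and B
P1 chooses p to make P2 indifferent between X and Y
Mixed NE: P1 plays (A: 0.5333, B: 0.4667), P2 plays (X: 0.4667, Y: 0.5333)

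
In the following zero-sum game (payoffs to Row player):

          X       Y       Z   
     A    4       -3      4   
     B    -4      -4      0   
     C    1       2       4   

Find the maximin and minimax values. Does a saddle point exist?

Maximin = 1, Minimax = 2, Saddle: False

Work:
Row minimums: [-3, -4, 1] → maximin = 1
Column maximums: [4, 2, 4] → minimax = 2
No saddle point (maximin ≠ minimax). Mixed strategy needed.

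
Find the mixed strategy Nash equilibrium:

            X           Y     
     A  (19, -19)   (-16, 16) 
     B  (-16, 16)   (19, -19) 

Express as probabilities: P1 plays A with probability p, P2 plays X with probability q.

p = 0.5, q = 0.5

Work:
Find probabilities that make opponent indifferent:
P2 chooses q to make P1 indifferent between A and B
P1 chooses p to make P2 indifferent between X and Y
Mixed NE: P1 plays (A: 0.5, B: 0.5), P2 plays (X: 0.5, Y: 0.5)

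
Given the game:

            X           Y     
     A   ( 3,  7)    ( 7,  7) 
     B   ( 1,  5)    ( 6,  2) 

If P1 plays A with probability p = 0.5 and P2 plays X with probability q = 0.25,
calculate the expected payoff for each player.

E[P1] = 5.375, E[P2] = 4.875

Work:
E[P1] = p·q·π₁(A,X) + p·(1-q)·π₁(A,Y) + (1-p)·q·π₁(B,X) + (1-p)·(1-q)·π₁(B,Y)
= 0.5·0.25·3 + 0.5·0.75·7 + 0.5·0.25·1 + 0.5·0.75·6
= 5.375

E[P2] = 4.875 (similar calculation)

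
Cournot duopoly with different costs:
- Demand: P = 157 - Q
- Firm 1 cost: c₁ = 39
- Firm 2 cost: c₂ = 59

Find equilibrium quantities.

q₁* = 46.0, q₂* = 26.0

Work:
Reaction: q₁ = (157 - 39 - q₂)/2
Reaction: q₂ = (157 - 59 - q₁)/2
Solve simultaneously:
q₁* = (157 - 2×39 + 59)/3 = 46.0
q₂* = (157 - 2×59 + 39)/3 = 26.0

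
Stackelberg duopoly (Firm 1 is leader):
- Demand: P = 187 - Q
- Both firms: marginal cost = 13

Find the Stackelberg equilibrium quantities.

q₁* (leader) = 87.0, q₂* (follower) = 43.5

Work:
Follower's reaction: q₂ = (a - c - q₁)/2
Leader substitutes: π₁ = q₁·(a - q₁ - (a-c-q₁)/2 - c)
FOC: q₁* = (187 - 13)/2 = 87.00
Then: q₂* = (187 - 13 - 87.0)/2 = 43.50
Leader has first-mover advantage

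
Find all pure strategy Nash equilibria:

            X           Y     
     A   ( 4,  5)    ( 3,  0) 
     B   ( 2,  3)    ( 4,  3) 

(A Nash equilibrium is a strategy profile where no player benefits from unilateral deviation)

Nash equilibrium: (A, X), (B, Y)

Work:
Best responses:
  P1 vs X: payoffs [4, 2] → best response A (payoff 4)
  P1 vs Y: payoffs [3, 4] → best response B (payoff 4)
  P2 vs A: payoffs [5, 0] → best response X (payoff 5)
  P2 vs B: payoffs [3, 3] → best response X/Y (payoff 3)
Mutual best responses: (A,X), (B,Y) → Nash equilibria.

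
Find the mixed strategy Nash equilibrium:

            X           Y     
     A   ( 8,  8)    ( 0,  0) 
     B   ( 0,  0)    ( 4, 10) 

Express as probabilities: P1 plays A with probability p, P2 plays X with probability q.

p = 0.5556, q = 0.3333

Work:
Find probabilities that make opponent indifferent:
P2 chooses q to make P1 indifferent between A and B
P1 chooses p to make P2 indifferent between X and Y
Mixed NE: P1 plays (A: 0.5556, B: 0.4444), P2 plays (X: 0.3333, Y: 0.6667)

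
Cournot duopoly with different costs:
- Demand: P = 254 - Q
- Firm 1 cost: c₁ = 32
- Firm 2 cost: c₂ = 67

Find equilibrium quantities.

q₁* = 85.67, q₂* = 50.67

Work:
Reaction: q₁ = (254 - 32 - q₂)/2
Reaction: q₂ = (254 - 67 - q₁)/2
Solve simultaneously:
q₁* = (254 - 2×32 + 67)/3 = 85.67
q₂* = (254 - 2×67 + 32)/3 = 50.67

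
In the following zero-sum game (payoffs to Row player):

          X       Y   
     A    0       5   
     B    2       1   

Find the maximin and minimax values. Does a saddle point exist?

Maximin = 1, Minimax = 2, Saddle: False

Work:
Row minimums: [0, 1] → maximin = 1
Column maximums: [2, 5] → minimax = 2
No saddle point (maximin ≠ minimax). Mixed strategy needed.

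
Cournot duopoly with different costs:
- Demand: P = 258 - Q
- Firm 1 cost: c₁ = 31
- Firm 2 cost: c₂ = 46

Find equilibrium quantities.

q₁* = 80.67, q₂* = 65.67

Work:
Reaction: q₁ = (258 - 31 - q₂)/2
Reaction: q₂ = (258 - 46 - q₁)/2
Solve simultaneously:
q₁* = (258 - 2×31 + 46)/3 = 80.67
q₂* = (258 - 2×46 + 31)/3 = 65.67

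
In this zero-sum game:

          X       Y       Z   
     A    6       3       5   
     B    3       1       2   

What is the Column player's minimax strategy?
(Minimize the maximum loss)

Column should play Y, value = 3

Work:
Column player minimizes Row's maximum payoff:
Column X: max payoff to Row = 6
Column Y: max payoff to Row = 3
Column Z: max payoff to Row = 5
Minimum is 3, achieved by column Y.
Minimax strategy: Y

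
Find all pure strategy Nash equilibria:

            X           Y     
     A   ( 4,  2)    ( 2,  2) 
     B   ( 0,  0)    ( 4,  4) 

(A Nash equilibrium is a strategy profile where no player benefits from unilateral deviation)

Nash equilibrium: (A, X), (B, Y)

Work:
Best responses:
  P1 vs X: payoffs [4, 0] → best response A (payoff 4)
  P1 vs Y: payoffs [2, 4] → best response B (payoff 4)
  P2 vs A: payoffs [2, 2] → best response X/Y (payoff 2)
  P2 vs B: payoffs [0, 4] → best response Y (payoff 4)
Mutual best responses: (A,X), (B,Y) → Nash equilibria.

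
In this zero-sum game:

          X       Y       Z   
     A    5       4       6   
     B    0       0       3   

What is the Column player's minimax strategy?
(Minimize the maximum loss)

Column should play Y, value = 4

Work:
Column player minimizes Row's maximum payoff:
Column X: max payoff to Row = 5
Column Y: max payoff to Row = 4
Column Z: max payoff to Row = 6
Minimum is 4, achieved by column Y.
Minimax strategy: Y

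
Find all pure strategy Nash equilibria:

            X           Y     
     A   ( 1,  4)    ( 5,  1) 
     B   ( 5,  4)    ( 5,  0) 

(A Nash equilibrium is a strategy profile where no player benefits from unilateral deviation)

Nash equilibrium: (B, X)

Work:
Best responses:
  P1 vs X: payoffs [1, 5] → best response B (payoff 5)
  P1 vs Y: payoffs [5, 5] → best response A/B (payoff 5)
  P2 vs A: payoffs [4, 1] → best response X (payoff 4)
  P2 vs B: payoffs [4, 0] → best response X (payoff 4)
Mutual best responses: (B,X) → Nash equilibria.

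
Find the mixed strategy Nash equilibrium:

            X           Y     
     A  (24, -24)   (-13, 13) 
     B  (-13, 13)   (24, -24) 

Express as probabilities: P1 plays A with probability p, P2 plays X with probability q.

p = 0.5, q = 0.5

Work:
Find probabilities that make opponent indifferent:
P2 chooses q to make P1 indifferent between A and B
P1 chooses p to make P2 indifferent between X and Y
Mixed NE: P1 plays (A: 0.5, B: 0.5), P2 plays (X: 0.5, Y: 0.5)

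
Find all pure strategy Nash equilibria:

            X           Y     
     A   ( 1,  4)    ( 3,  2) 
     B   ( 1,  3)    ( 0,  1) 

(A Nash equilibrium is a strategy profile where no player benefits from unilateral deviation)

Nash equilibrium: (A, X), (B, X)

Work:
Best responses:
  P1 vs X: payoffs [1, 1] → best response A/B (payoff 1)
  P1 vs Y: payoffs [3, 0] → best response A (payoff 3)
  P2 vs A: payoffs [4, 2] → best response X (payoff 4)
  P2 vs B: payoffs [3, 1] → best response X (payoff 3)
Mutual best responses: (A,X), (B,X) → Nash equilibria.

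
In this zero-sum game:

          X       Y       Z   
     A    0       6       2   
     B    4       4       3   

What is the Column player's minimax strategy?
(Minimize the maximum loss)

Column should play Z, value = 3

Work:
Column player minimizes Row's maximum payoff:
Column X: max payoff to Row = 4
Column Y: max payoff to Row = 6
Column Z: max payoff to Row = 3
Minimum is 3, achieved by column Z.
Minimax strategy: Z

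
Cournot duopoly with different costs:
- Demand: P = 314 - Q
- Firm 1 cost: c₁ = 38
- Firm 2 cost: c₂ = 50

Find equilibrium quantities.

q₁* = 96.0, q₂* = 84.0

Work:
Reaction: q₁ = (314 - 38 - q₂)/2
Reaction: q₂ = (314 - 50 - q₁)/2
Solve simultaneously:
q₁* = (314 - 2×38 + 50)/3 = 96.0
q₂* = (314 - 2×50 + 38)/3 = 84.0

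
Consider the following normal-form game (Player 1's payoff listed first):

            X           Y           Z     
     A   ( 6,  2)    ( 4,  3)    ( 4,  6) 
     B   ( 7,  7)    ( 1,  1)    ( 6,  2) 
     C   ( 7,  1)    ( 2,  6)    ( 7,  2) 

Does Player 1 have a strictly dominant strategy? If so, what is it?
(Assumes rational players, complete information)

No strictly dominant strategy exists for Player 1

Work:
A strategy strictly dominates another if it gives a strictly higher payoff against every opponent action. Compare each pair of P1's strategies column-by-column:
  A vs B: [6 vs 7, 4 vs 1, 4 vs 6] → A does not strictly dominate B (column X: 6 ≤ 7)
  A vs C: [6 vs 7, 4 vs 2, 4 vs 7] → A does not strictly dominate C (column X: 6 ≤ 7)
  B vs A: [7 vs 6, 1 vs 4, 6 vs 4] → B does not strictly dominate A (column Y: 1 ≤ 4)
  B vs C: [7 vs 7, 1 vs 2, 6 vs 7] → B does not strictly dominate C (column X: 7 ≤ 7)
  C vs A: [7 vs 6, 2 vs 4, 7 vs 4] → C does not strictly dominate A (column Y: 2 ≤ 4)
  C vs B: [7 vs 7, 2 vs 1, 7 vs 6] → C does not strictly dominate B (column X: 7 ≤ 7)
No single strategy strictly dominates all others → no strictly dominant strategy.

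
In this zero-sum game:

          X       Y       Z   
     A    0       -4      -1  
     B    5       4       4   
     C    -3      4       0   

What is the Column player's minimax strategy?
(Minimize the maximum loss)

Column should play Y or Z (all achieve the minimum), value = 4

Work:
Column player minimizes Row's maximum payoff:
Column X: max payoff to Row = 5
Column Y: max payoff to Row = 4
Column Z: max payoff to Row = 4
Minimum is 4, achieved by columns Y, Z (tied).
Each of Y or Z is a minimax strategy.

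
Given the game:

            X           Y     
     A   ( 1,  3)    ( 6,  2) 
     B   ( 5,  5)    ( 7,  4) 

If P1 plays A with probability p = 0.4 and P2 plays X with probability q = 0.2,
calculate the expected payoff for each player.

E[P1] = 5.96, E[P2] = 3.4

Work:
E[P1] = p·q·π₁(A,X) + p·(1-q)·π₁(A,Y) + (1-p)·q·π₁(B,X) + (1-p)·(1-q)·π₁(B,Y)
= 0.4·0.2·1 + 0.4·0.8·6 + 0.6·0.2·5 + 0.6·0.8·7
= 5.96

E[P2] = 3.4 (similar calculation)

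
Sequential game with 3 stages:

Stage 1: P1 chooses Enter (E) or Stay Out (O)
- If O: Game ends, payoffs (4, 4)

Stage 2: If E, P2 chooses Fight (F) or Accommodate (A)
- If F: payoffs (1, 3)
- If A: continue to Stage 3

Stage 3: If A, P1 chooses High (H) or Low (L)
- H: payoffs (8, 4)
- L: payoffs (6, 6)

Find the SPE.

SPE: (E, A, H); Outcome (8, 4)

Work:
Stage 3: P1 chooses H (8 vs 6)
Stage 2: P2: F->3, A->4 (anticipating H). Choose A
Stage 1: P1: O->4, E->8 (anticipating A, H). Choose E
SPE path: E -> A -> H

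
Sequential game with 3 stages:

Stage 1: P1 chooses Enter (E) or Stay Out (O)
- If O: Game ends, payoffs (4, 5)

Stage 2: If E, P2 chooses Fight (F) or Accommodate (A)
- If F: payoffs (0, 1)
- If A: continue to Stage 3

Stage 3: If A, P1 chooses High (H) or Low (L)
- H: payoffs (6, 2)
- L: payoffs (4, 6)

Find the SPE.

SPE: (E, A, H); Outcome (6, 2)

Work:
Stage 3: P1 chooses H (6 vs 4)
Stage 2: P2: F->1, A->2 (anticipating H). Choose A
Stage 1: P1: O->4, E->6 (anticipating A, H). Choose E
SPE path: E -> A -> H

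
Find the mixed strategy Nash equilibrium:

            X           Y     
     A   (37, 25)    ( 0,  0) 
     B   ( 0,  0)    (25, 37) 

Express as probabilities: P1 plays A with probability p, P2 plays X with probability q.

p = 0.5968, q = 0.4032

Work:
Find probabilities that make opponent indifferent:
P2 chooses q to make P1 indifferent between A and B
P1 chooses p to make P2 indifferent between X and Y
Mixed NE: P1 plays (A: 0.5968, B: 0.4032), P2 plays (X: 0.4032, Y: 0.5968)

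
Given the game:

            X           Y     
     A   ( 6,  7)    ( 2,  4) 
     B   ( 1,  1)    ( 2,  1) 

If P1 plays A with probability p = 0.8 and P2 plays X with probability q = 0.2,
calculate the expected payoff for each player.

E[P1] = 2.6, E[P2] = 3.88

Work:
E[P1] = p·q·π₁(A,X) + p·(1-q)·π₁(A,Y) + (1-p)·q·π₁(B,X) + (1-p)·(1-q)·π₁(B,Y)
= 0.8·0.2·6 + 0.8·0.8·2 + 0.2·0.2·1 + 0.2·0.8·2
= 2.6

E[P2] = 3.88 (similar calculation)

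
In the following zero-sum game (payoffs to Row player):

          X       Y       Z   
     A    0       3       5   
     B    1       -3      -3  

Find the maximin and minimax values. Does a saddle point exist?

Maximin = 0, Minimax = 1, Saddle: False

Work:
Row minimums: [0, -3] → maximin = 0
Column maximums: [1, 3, 5] → minimax = 1
No saddle point (maximin ≠ minimax). Mixed strategy needed.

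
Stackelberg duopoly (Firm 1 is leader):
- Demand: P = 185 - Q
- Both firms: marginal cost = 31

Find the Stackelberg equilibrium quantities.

q₁* (leader) = 77.0, q₂* (follower) = 38.5

Work:
Follower's reaction: q₂ = (a - c - q₁)/2
Leader substitutes: π₁ = q₁·(a - q₁ - (a-c-q₁)/2 - c)
FOC: q₁* = (185 - 31)/2 = 77.00
Then: q₂* = (185 - 31 - 77.0)/2 = 38.50
Leader has first-mover advantage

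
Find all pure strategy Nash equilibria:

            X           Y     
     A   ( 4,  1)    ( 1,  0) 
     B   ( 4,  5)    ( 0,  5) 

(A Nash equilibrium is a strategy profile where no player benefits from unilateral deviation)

Nash equilibrium: (A, X), (B, X)

Work:
Best responses:
  P1 vs X: payoffs [4, 4] → best response A/B (payoff 4)
  P1 vs Y: payoffs [1, 0] → best response A (payoff 1)
  P2 vs A: payoffs [1, 0] → best response X (payoff 1)
  P2 vs B: payoffs [5, 5] → best response X/Y (payoff 5)
Mutual best responses: (A,X), (B,X) → Nash equilibria.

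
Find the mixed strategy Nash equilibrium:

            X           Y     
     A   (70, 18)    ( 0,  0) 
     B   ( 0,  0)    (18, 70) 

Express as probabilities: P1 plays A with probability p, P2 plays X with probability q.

p = 0.7955, q = 0.2045

Work:
Find probabilities that make opponent indifferent:
P2 chooses q to make P1 indifferent between A and B
P1 chooses p to make P2 indifferent between X and Y
Mixed NE: P1 plays (A: 0.7955, B: 0.2045), P2 plays (X: 0.2045, Y: 0.7955)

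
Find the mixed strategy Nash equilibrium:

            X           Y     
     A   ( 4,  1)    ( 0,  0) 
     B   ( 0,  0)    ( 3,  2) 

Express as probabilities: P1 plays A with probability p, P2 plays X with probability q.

p = 0.6667, q = 0.4286

Work:
Find probabilities that make opponent indifferent:
P2 chooses q to make P1 indifferent between A and B
P1 chooses p to make P2 indifferent between X and Y
Mixed NE: P1 plays (A: 0.6667, B: 0.3333), P2 plays (X: 0.4286, Y: 0.5714)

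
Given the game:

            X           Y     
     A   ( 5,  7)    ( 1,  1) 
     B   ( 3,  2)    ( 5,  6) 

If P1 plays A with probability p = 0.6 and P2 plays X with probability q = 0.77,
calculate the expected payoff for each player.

E[P1] = 3.832, E[P2] = 4.54

Work:
E[P1] = p·q·π₁(A,X) + p·(1-q)·π₁(A,Y) + (1-p)·q·π₁(B,X) + (1-p)·(1-q)·π₁(B,Y)
= 0.6·0.77·5 + 0.6·0.23·1 + 0.4·0.77·3 + 0.4·0.23·5
= 3.832

E[P2] = 4.54 (similar calculation)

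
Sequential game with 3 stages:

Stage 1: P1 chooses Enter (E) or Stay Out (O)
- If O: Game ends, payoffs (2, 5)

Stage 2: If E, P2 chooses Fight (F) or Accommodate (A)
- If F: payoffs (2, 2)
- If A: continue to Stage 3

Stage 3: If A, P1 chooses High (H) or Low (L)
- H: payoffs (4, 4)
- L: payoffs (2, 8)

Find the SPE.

SPE: (E, A, H); Outcome (4, 4)

Work:
Stage 3: P1 chooses H (4 vs 2)
Stage 2: P2: F->2, A->4 (anticipating H). Choose A
Stage 1: P1: O->2, E->4 (anticipating A, H). Choose E
SPE path: E -> A -> H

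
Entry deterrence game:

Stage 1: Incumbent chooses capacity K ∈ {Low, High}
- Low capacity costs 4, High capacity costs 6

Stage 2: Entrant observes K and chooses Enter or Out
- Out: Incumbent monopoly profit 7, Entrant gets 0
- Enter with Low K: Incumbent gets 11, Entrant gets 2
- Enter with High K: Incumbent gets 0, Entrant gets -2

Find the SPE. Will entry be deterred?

SPE: (Low, Enter|Low, Out|High); Entry not deterred. Incumbent net profit = 7, Entrant gets 2

Work:
After Low K: Entrant enters (2 > 0)
After High K: Entrant stays out (-2 < 0)
Incumbent: Low → 11−4=7, High → 7−6=1
Incumbent chooses Low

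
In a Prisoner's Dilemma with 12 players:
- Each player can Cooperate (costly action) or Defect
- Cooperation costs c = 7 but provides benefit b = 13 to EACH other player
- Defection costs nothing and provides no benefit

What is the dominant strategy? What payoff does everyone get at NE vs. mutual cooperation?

Dominant: Defect; NE payoff = 0; Coop payoff = 136

Work:
Defect dominates (saves cost c = 7, benefit to others is external)
NE: All defect → everyone gets 0
If all cooperate: each receives (11)×13 - 7 = 136
Social dilemma: 136 > 0 but NE gives 0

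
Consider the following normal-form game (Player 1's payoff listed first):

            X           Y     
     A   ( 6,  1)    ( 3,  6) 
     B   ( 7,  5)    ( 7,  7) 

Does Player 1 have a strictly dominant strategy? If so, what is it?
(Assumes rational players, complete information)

Yes, Player 1's strictly dominant strategy is B

Work:
A strategy strictly dominates another if it gives a strictly higher payoff against every opponent action. Compare each pair of P1's strategies column-by-column:
  A vs B: [6 vs 7, 3 vs 7] → A does not strictly dominate B (column X: 6 ≤ 7)
  B vs A: [7 vs 6, 7 vs 3] → B strictly dominates A
B strictly dominates every other strategy → strictly dominant.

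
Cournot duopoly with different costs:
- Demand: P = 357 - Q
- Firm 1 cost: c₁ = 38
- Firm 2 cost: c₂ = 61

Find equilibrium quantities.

q₁* = 114.0, q₂* = 91.0

Work:
Reaction: q₁ = (357 - 38 - q₂)/2
Reaction: q₂ = (357 - 61 - q₁)/2
Solve simultaneously:
q₁* = (357 - 2×38 + 61)/3 = 114.0
q₂* = (357 - 2×61 + 38)/3 = 91.0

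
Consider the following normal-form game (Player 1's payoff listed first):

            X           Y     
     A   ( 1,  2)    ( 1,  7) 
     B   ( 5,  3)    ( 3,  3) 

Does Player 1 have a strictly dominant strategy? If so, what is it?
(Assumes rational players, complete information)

Yes, Player 1's strictly dominant strategy is B

Work:
A strategy strictly dominates another if it gives a strictly higher payoff against every opponent action. Compare each pair of P1's strategies column-by-column:
  A vs B: [1 vs 5, 1 vs 3] → A does not strictly dominate B (column X: 1 ≤ 5)
  B vs A: [5 vs 1, 3 vs 1] → B strictly dominates A
B strictly dominates every other strategy → strictly dominant.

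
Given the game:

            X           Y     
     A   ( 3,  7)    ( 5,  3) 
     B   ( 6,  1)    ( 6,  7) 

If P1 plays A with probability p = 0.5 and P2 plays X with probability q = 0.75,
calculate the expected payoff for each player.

E[P1] = 4.75, E[P2] = 4.25

Work:
E[P1] = p·q·π₁(A,X) + p·(1-q)·π₁(A,Y) + (1-p)·q·π₁(B,X) + (1-p)·(1-q)·π₁(B,Y)
= 0.5·0.75·3 + 0.5·0.25·5 + 0.5·0.75·6 + 0.5·0.25·6
= 4.75

E[P2] = 4.25 (similar calculation)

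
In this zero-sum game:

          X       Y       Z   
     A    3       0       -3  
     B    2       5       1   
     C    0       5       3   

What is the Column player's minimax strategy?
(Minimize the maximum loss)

Column should play X or Z (all achieve the minimum), value = 3

Work:
Column player minimizes Row's maximum payoff:
Column X: max payoff to Row = 3
Column Y: max payoff to Row = 5
Column Z: max payoff to Row = 3
Minimum is 3, achieved by columns X, Z (tied).
Each of X or Z is a minimax strategy.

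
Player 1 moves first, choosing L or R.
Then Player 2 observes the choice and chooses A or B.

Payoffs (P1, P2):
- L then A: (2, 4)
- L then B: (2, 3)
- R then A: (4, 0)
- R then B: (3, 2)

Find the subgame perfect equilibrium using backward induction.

P1 plays R, P2 plays A after L and B after R; Payoff (3, 2)

Work:
Backward induction:
After L: P2 chooses A → P1 gets 2
After R: P2 chooses B → P1 gets 3
P1 chooses R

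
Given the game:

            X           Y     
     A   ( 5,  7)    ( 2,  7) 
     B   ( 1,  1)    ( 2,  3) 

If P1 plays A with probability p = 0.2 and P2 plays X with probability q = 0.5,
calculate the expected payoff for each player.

E[P1] = 1.9, E[P2] = 3.0

Work:
E[P1] = p·q·π₁(A,X) + p·(1-q)·π₁(A,Y) + (1-p)·q·π₁(B,X) + (1-p)·(1-q)·π₁(B,Y)
= 0.2·0.5·5 + 0.2·0.5·2 + 0.8·0.5·1 + 0.8·0.5·2
= 1.9

E[P2] = 3.0 (similar calculation)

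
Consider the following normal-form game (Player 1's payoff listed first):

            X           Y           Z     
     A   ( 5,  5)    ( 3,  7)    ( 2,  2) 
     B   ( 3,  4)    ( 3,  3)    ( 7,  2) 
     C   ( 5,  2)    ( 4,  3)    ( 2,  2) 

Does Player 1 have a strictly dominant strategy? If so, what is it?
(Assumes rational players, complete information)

No strictly dominant strategy exists for Player 1

Work:
A strategy strictly dominates another if it gives a strictly higher payoff against every opponent action. Compare each pair of P1's strategies column-by-column:
  A vs B: [5 vs 3, 3 vs 3, 2 vs 7] → A does not strictly dominate B (column Y: 3 ≤ 3)
  A vs C: [5 vs 5, 3 vs 4, 2 vs 2] → A does not strictly dominate C (column X: 5 ≤ 5)
  B vs A: [3 vs 5, 3 vs 3, 7 vs 2] → B does not strictly dominate A (column X: 3 ≤ 5)
  B vs C: [3 vs 5, 3 vs 4, 7 vs 2] → B does not strictly dominate C (column X: 3 ≤ 5)
  C vs A: [5 vs 5, 4 vs 3, 2 vs 2] → C does not strictly dominate A (column X: 5 ≤ 5)
  C vs B: [5 vs 3, 4 vs 3, 2 vs 7] → C does not strictly dominate B (column Z: 2 ≤ 7)
No single strategy strictly dominates all others → no strictly dominant strategy.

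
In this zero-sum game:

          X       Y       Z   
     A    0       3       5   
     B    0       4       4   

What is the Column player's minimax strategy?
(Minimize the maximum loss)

Column should play X, value = 0

Work:
Column player minimizes Row's maximum payoff:
Column X: max payoff to Row = 0
Column Y: max payoff to Row = 4
Column Z: max payoff to Row = 5
Minimum is 0, achieved by column X.
Minimax strategy: X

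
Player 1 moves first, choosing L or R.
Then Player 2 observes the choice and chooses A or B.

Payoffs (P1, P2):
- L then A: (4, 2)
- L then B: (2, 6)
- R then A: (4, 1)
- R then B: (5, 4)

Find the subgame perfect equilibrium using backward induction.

P1 plays R, P2 plays B after L and B after R; Payoff (5, 4)

Work:
Backward induction:
After L: P2 chooses B → P1 gets 2
After R: P2 chooses B → P1 gets 5
P1 chooses R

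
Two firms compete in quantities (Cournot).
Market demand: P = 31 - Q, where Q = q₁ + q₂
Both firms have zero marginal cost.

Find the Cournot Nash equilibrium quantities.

q₁* = q₂* = 10.33; P* = 10.33

Work:
Profit: π_i = P·q_i = (a - q_i - q_j)·q_i
FOC: ∂π_i/∂q_i = a - 2q_i - q_j = 0
Reaction function: q_i = (31 - q_j)/2
Symmetry: q* = 31/3 = 10.33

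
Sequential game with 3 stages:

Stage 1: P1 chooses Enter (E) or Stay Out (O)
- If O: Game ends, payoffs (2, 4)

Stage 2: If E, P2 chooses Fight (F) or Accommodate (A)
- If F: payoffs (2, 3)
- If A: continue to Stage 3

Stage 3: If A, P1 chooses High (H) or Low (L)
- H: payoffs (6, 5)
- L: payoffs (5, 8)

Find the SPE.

SPE: (E, A, H); Outcome (6, 5)

Work:
Stage 3: P1 chooses H (6 vs 5)
Stage 2: P2: F->3, A->5 (anticipating H). Choose A
Stage 1: P1: O->2, E->6 (anticipating A, H). Choose E
SPE path: E -> A -> H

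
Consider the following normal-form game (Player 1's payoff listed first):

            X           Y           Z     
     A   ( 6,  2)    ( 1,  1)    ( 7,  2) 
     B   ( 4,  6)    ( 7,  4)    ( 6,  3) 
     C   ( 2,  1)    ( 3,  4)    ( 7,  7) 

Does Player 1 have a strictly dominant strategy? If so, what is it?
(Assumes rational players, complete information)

No strictly dominant strategy exists for Player 1

Work:
A strategy strictly dominates another if it gives a strictly higher payoff against every opponent action. Compare each pair of P1's strategies column-by-column:
  A vs B: [6 vs 4, 1 vs 7, 7 vs 6] → A does not strictly dominate B (column Y: 1 ≤ 7)
  A vs C: [6 vs 2, 1 vs 3, 7 vs 7] → A does not strictly dominate C (column Y: 1 ≤ 3)
  B vs A: [4 vs 6, 7 vs 1, 6 vs 7] → B does not strictly dominate A (column X: 4 ≤ 6)
  B vs C: [4 vs 2, 7 vs 3, 6 vs 7] → B does not strictly dominate C (column Z: 6 ≤ 7)
  C vs A: [2 vs 6, 3 vs 1, 7 vs 7] → C does not strictly dominate A (column X: 2 ≤ 6)
  C vs B: [2 vs 4, 3 vs 7, 7 vs 6] → C does not strictly dominate B (column X: 2 ≤ 4)
No single strategy strictly dominates all others → no strictly dominant strategy.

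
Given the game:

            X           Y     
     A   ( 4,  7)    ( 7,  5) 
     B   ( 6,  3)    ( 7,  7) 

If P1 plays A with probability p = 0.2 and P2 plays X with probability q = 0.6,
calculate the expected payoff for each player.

E[P1] = 6.16, E[P2] = 4.92

Work:
E[P1] = p·q·π₁(A,X) + p·(1-q)·π₁(A,Y) + (1-p)·q·π₁(B,X) + (1-p)·(1-q)·π₁(B,Y)
= 0.2·0.6·4 + 0.2·0.4·7 + 0.8·0.6·6 + 0.8·0.4·7
= 6.16

E[P2] = 4.92 (similar calculation)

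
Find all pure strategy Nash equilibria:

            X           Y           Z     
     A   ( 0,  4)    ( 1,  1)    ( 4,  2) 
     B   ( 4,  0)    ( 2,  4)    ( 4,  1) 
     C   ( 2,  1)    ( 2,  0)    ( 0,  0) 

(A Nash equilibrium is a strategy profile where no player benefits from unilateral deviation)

Nash equilibrium: (B, Y)

Work:
Best responses:
  P1 vs X: payoffs [0, 4, 2] → best response B (payoff 4)
  P1 vs Y: payoffs [1, 2, 2] → best response B/C (payoff 2)
  P1 vs Z: payoffs [4, 4, 0] → best response A/B (payoff 4)
  P2 vs A: payoffs [4, 1, 2] → best response X (payoff 4)
  P2 vs B: payoffs [0, 4, 1] → best response Y (payoff 4)
  P2 vs C: payoffs [1, 0, 0] → best response X (payoff 1)
Mutual best responses: (B,Y) → Nash equilibria.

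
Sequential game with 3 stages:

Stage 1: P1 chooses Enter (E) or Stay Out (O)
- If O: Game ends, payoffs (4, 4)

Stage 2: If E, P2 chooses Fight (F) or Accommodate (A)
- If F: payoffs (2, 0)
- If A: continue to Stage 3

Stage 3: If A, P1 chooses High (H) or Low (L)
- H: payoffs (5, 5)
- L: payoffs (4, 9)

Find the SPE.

SPE: (E, A, H); Outcome (5, 5)

Work:
Stage 3: P1 chooses H (5 vs 4)
Stage 2: P2: F->0, A->5 (anticipating H). Choose A
Stage 1: P1: O->4, E->5 (anticipating A, H). Choose E
SPE path: E -> A -> H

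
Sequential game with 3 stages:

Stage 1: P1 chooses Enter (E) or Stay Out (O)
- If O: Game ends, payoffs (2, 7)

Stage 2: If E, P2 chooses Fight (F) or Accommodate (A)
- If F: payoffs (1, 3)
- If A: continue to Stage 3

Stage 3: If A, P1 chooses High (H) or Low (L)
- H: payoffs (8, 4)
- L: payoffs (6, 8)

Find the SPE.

SPE: (E, A, H); Outcome (8, 4)

Work:
Stage 3: P1 chooses H (8 vs 6)
Stage 2: P2: F->3, A->4 (anticipating H). Choose A
Stage 1: P1: O->2, E->8 (anticipating A, H). Choose E
SPE path: E -> A -> H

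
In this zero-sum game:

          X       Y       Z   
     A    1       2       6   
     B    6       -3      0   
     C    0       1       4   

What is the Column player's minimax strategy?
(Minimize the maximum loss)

Column should play Y, value = 2

Work:
Column player minimizes Row's maximum payoff:
Column X: max payoff to Row = 6
Column Y: max payoff to Row = 2
Column Z: max payoff to Row = 6
Minimum is 2, achieved by column Y.
Minimax strategy: Y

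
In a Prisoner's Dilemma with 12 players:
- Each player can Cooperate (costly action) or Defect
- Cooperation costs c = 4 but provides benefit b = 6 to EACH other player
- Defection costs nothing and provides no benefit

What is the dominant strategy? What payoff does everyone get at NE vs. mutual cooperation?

Dominant: Defect; NE payoff = 0; Coop payoff = 62

Work:
Defect dominates (saves cost c = 4, benefit to others is external)
NE: All defect → everyone gets 0
If all cooperate: each receives (11)×6 - 4 = 62
Social dilemma: 62 > 0 but NE gives 0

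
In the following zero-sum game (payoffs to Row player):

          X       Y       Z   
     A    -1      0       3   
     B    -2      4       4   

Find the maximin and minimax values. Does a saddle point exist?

Maximin = -1, Minimax = -1, Saddle: True

Work:
Row minimums: [-1, -2] → maximin = -1
Column maximums: [-1, 4, 4] → minimax = -1
Saddle point exists! Game value = -1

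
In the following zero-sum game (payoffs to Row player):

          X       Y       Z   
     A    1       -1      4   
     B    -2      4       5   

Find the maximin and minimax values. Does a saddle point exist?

Maximin = -1, Minimax = 1, Saddle: False

Work:
Row minimums: [-1, -2] → maximin = -1
Column maximums: [1, 4, 5] → minimax = 1
No saddle point (maximin ≠ minimax). Mixed strategy needed.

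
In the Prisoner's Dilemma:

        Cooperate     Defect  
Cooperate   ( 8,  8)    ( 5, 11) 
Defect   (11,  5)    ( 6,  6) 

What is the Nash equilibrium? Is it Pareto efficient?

(Defect, Defect) is NE; not Pareto efficient

Work:
Defect dominates Cooperate for both players:
If P2 cooperates: Defect (11) > Cooperate (8)
If P2 defects: Defect (6) > Cooperate (5)
NE: (Defect, Defect) with payoff (6, 6)
But (Cooperate, Cooperate) = (8, 8) Pareto dominates (6, 6)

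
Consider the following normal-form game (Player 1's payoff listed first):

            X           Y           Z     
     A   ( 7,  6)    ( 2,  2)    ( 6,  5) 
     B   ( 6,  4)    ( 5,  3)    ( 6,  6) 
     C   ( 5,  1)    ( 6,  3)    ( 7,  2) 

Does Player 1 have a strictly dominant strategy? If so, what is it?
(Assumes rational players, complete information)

No strictly dominant strategy exists for Player 1

Work:
A strategy strictly dominates another if it gives a strictly higher payoff against every opponent action. Compare each pair of P1's strategies column-by-column:
  A vs B: [7 vs 6, 2 vs 5, 6 vs 6] → A does not strictly dominate B (column Y: 2 ≤ 5)
  A vs C: [7 vs 5, 2 vs 6, 6 vs 7] → A does not strictly dominate C (column Y: 2 ≤ 6)
  B vs A: [6 vs 7, 5 vs 2, 6 vs 6] → B does not strictly dominate A (column X: 6 ≤ 7)
  B vs C: [6 vs 5, 5 vs 6, 6 vs 7] → B does not strictly dominate C (column Y: 5 ≤ 6)
  C vs A: [5 vs 7, 6 vs 2, 7 vs 6] → C does not strictly dominate A (column X: 5 ≤ 7)
  C vs B: [5 vs 6, 6 vs 5, 7 vs 6] → C does not strictly dominate B (column X: 5 ≤ 6)
No single strategy strictly dominates all others → no strictly dominant strategy.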